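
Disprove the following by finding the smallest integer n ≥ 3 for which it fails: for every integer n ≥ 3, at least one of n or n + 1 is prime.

n = 8

The first 5 eligible values, up to n = 7, all satisfy the conclusion.
n = 8: 8 = 2 × 4; 9 = 3 × 3 — both composite.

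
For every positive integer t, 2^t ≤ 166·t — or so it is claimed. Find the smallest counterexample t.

We need the least positive integer t for which 2^t > 166·t.
For t = 1, 2, 3, 4, 5, 6, 7, 8, 9, 10 the conclusion holds.
t = 11: 2^t = 2048 and 166·t = 1826, so 2048 > 1826.
So t = 11 is the smallest counterexample.

t = 11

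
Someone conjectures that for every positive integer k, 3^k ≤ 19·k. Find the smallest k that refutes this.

k = 4

For k = 1, 2, 3 the conclusion holds.
k = 4: 3^k = 81 and 19·k = 76, so 81 > 76.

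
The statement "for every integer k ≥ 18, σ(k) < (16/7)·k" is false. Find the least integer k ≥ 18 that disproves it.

Check each integer k ≥ 18 in order until the claim fails.
k = 18: σ(18) = 39; 39 < 288/7.
k = 19: σ(19) = 20; 20 < 304/7.
k = 20: σ(20) = 42; 42 < 320/7.
k = 21: σ(21) = 32; 32 < 48.
k = 22: σ(22) = 36; 36 < 352/7.
k = 23: σ(23) = 24; 24 < 368/7.
k = 24: σ(24) = 60; 60 ≥ 384/7.
So k = 24 is the smallest counterexample.

k = 24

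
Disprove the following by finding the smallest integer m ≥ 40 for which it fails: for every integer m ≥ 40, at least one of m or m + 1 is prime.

m = 40: 41 is prime.
m = 41: 41 is prime.
m = 42: 43 is prime.
m = 43: 43 is prime.
m = 44: 44 = 2 × 22; 45 = 3 × 15 — both composite.
So m = 44 is the smallest counterexample.

m = 44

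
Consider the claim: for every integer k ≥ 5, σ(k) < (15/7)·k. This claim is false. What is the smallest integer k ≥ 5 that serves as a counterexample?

Check each integer k ≥ 5 in order until the claim fails.
For k = 5, 6, 7, 8, 9, 10, 11 the conclusion holds.
k = 12: σ(12) = 28; 28 ≥ 180/7.
Hence k = 12 is a counterexample.

k = 12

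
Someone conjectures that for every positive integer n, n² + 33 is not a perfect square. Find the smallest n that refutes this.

For n = 1, 2, 3 the conclusion holds.
n = 4: 4² + 33 = 49 = 7², a perfect square.
So n = 4 is the smallest counterexample.

n = 4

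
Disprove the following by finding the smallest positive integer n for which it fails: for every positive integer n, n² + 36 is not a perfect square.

n = 8

We need the least positive integer n for which n² + 36 is a perfect square.
For n = 1, 2, 3, 4, 5, 6, 7 the conclusion holds.
n = 8: 8² + 36 = 100 = 10², a perfect square.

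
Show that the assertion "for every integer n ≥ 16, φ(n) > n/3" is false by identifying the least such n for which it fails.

A counterexample is any integer n ≥ 16 such that the claim fails; we check each in order.
n = 16: φ(16) = 8 and 16/3 = 16/3, so φ(16) > 16/3.
n = 17: φ(17) = 16 and 17/3 = 17/3, so φ(17) > 17/3.
n = 18: φ(18) = 6 and 18/3 = 6, so φ(18) ≤ 18/3.
Thus n = 18 disproves the claim, and no smaller n works.

n = 18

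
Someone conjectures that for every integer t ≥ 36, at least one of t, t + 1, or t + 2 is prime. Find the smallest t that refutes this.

t = 38

For t = 36, 37 the conclusion holds.
t = 38: 38 = 2 × 19; 39 = 3 × 13; 40 = 2 × 20 — all composite.
Thus t = 38 disproves the claim, and no smaller t works.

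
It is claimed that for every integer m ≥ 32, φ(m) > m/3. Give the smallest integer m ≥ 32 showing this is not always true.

We need the least integer m ≥ 32 for which the claim fails.
For m = 32, 33, 34, 35 the conclusion holds.
m = 36: φ(36) = 12 and 36/3 = 12, so φ(36) ≤ 36/3.
So m = 36 is the smallest counterexample.

m = 36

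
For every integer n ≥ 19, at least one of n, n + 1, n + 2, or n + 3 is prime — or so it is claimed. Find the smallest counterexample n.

n = 24

Check each integer n ≥ 19 in order until n, n + 1, n + 2, n + 3 are all composite.
The first 5 eligible values, up to n = 23, all satisfy the conclusion.
n = 24: 24 = 2 × 12; 25 = 5 × 5; 26 = 2 × 13; 27 = 3 × 9 — all composite.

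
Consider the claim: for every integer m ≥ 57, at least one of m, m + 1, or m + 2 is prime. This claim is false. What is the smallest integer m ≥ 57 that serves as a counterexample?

For m = 57, 58, 59, 60, 61 the conclusion holds.
m = 62: 62 = 2 × 31; 63 = 3 × 21; 64 = 2 × 32 — all composite.

m = 62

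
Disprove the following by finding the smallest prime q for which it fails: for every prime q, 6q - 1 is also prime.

Check each prime q in order until 6q - 1 is not prime.
For q = 2, 3, 5, 7 the conclusion holds.
q = 11: 6q - 1 = 65 = 5 × 13, not prime.
Hence q = 11 is a counterexample.

q = 11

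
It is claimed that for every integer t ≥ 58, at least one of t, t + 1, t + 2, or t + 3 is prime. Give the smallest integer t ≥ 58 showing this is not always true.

For t = 58, 59, 60, 61 the conclusion holds.
t = 62: 62 = 2 × 31; 63 = 3 × 21; 64 = 2 × 32; 65 = 5 × 13 — all composite.
So t = 62 is the smallest counterexample.

t = 62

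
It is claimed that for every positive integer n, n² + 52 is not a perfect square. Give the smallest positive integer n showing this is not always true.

n = 12

A counterexample is any positive integer n such that n² + 52 is a perfect square; we check each in order.
For n = 1, 2, 3, 4, …, 9, 10, 11 the conclusion holds.
n = 12: 12² + 52 = 196 = 14², a perfect square.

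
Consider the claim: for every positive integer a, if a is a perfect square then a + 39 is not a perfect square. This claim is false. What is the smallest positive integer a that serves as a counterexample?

a = 25

The first 4 eligible values, up to a = 16, all satisfy the conclusion.
a = 25: 25 = 5² and 25 + 39 = 64 = 8².
Thus a = 25 disproves the claim, and no smaller a works.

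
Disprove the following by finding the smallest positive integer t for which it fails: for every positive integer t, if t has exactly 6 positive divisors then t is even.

A counterexample is any positive integer t such that t has exactly 6 positive divisors but t is odd; we check each in order.
The first 6 eligible values, up to t = 44, all satisfy the conclusion.
t = 45: divisors of 45: 1, 3, 5, 9, 15, 45; 45 is odd.

t = 45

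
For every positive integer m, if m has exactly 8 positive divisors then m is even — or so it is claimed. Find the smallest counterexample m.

m = 105

A counterexample is any positive integer m such that m has exactly 8 positive divisors but m is odd; we check each in order.
The first 12 eligible values, up to m = 104, all satisfy the conclusion.
m = 105: divisors of 105: 1, 3, 5, 7, 15, 21, 35, 105; 105 is odd.
Hence m = 105 is a counterexample.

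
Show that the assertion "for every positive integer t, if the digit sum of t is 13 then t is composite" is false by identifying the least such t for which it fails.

t = 67

A counterexample is any positive integer t such that the digit sum of t is 13 but t is prime; we check each in order.
For t = 49, 58 the conclusion holds.
t = 67: digit sum 13; 67 is prime, not composite.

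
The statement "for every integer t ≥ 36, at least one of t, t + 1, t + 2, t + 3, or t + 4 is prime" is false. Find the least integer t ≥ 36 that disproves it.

t = 48

Check each integer t ≥ 36 in order until t, t + 1, t + 2, t + 3, t + 4 are all composite.
For t = 36, 37, 38, 39, …, 45, 46, 47 the conclusion holds.
t = 48: 48 = 2 × 24; 49 = 7 × 7; 50 = 2 × 25; 51 = 3 × 17; 52 = 2 × 26 — all composite.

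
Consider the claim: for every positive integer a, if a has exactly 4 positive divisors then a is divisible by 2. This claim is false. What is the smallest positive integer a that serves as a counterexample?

A counterexample is any positive integer a such that a has exactly 4 positive divisors but a is not divisible by 2; we check each in order.
a = 6: τ(6) = 4; 6 mod 2 = 0.
a = 8: τ(8) = 4; 8 mod 2 = 0.
a = 10: τ(10) = 4; 10 mod 2 = 0.
a = 14: τ(14) = 4; 14 mod 2 = 0.
a = 15: τ(15) = 4; 15 mod 2 = 1.
Thus a = 15 disproves the claim, and no smaller a works.

a = 15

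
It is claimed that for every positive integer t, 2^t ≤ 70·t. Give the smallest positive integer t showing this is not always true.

t = 10

A counterexample is any positive integer t such that 2^t > 70·t; we check each in order.
The first 9 eligible values, up to t = 9, all satisfy the conclusion.
t = 10: 2^t = 1024 and 70·t = 700, so 1024 > 700.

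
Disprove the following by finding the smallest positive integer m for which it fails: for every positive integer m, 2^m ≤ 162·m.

m = 11

Check each positive integer m in order until 2^m > 162·m.
The first 10 eligible values, up to m = 10, all satisfy the conclusion.
m = 11: 2^m = 2048 and 162·m = 1782, so 2048 > 1782.
So m = 11 is the smallest counterexample.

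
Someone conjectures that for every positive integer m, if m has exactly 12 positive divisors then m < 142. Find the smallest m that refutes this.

The first 9 eligible values, up to m = 140, all satisfy the conclusion.
m = 150: τ(150) = 12; 150 ≥ 142.

m = 150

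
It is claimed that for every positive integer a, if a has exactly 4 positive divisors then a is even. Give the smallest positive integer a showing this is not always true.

For a = 6, 8, 10, 14 the conclusion holds.
a = 15: divisors of 15: 1, 3, 5, 15; 15 is odd.
Hence a = 15 is a counterexample.

a = 15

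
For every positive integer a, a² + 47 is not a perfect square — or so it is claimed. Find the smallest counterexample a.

Check each positive integer a in order until a² + 47 is a perfect square.
For a = 1, 2, 3, 4, …, 20, 21, 22 the conclusion holds.
a = 23: 23² + 47 = 576 = 24², a perfect square.

a = 23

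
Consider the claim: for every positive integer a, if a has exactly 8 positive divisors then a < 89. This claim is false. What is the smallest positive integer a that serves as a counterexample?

a = 102

We need the least positive integer a for which a has exactly 8 positive divisors but the claim fails.
For a = 24, 30, 40, 42, 54, 56, 66, 70, 78, 88 the conclusion holds.
a = 102: τ(102) = 8; 102 ≥ 89.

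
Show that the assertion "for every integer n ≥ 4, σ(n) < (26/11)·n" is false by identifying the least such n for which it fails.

For n = 4, 5, 6, 7, …, 21, 22, 23 the conclusion holds.
n = 24: σ(24) = 60; 60 ≥ 624/11.

n = 24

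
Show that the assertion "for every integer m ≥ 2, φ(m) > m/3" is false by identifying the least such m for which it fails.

m = 6

m = 2: φ(2) = 1 and 2/3 = 2/3, so φ(2) > 2/3.
m = 3: φ(3) = 2 and 3/3 = 1, so φ(3) > 3/3.
m = 4: φ(4) = 2 and 4/3 = 4/3, so φ(4) > 4/3.
m = 5: φ(5) = 4 and 5/3 = 5/3, so φ(5) > 5/3.
m = 6: φ(6) = 2 and 6/3 = 2, so φ(6) ≤ 6/3.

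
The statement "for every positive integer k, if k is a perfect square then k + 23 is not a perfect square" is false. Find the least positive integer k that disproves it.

For k = 1, 4, 9, 16, 25, 36, 49, 64, 81, 100 the conclusion holds.
k = 121: 121 = 11² and 121 + 23 = 144 = 12².
Thus k = 121 disproves the claim, and no smaller k works.

k = 121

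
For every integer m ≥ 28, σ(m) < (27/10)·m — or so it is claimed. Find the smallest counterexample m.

m = 60

A counterexample is any integer m ≥ 28 such that the claim fails; we check each in order.
For m = 28, 29, 30, 31, …, 57, 58, 59 the conclusion holds.
m = 60: σ(60) = 168; 168 ≥ 162.
Hence m = 60 is a counterexample.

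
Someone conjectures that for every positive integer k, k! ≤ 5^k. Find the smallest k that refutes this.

We need the least positive integer k for which k! > 5^k.
The first 11 eligible values, up to k = 11, all satisfy the conclusion.
k = 12: k! = 479001600 and 5^k = 244140625, so 479001600 > 244140625.

k = 12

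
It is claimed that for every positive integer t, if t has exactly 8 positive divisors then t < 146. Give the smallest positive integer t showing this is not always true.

t = 152

We need the least positive integer t for which t has exactly 8 positive divisors but the claim fails.
For t = 24, 30, 40, 42, …, 135, 136, 138 the conclusion holds.
t = 152: τ(152) = 8; 152 ≥ 146.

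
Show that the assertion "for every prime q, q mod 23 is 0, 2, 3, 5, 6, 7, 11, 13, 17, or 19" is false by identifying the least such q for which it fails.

We need the least prime q for which the claim fails.
For q = 2, 3, 5, 7, 11, 13, 17, 19, 23, 29 the conclusion holds.
q = 31: 31 mod 23 = 8 — not in {0, 2, 3, 5, 6, 7, 11, 13, 17, 19}.
So q = 31 is the smallest counterexample.

q = 31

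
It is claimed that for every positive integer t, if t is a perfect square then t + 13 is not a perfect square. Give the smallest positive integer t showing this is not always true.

A counterexample is any positive integer t such that t is a perfect square but t + 13 is a perfect square; we check each in order.
For t = 1, 4, 9, 16, 25 the conclusion holds.
t = 36: 36 = 6² and 36 + 13 = 49 = 7².
So t = 36 is the smallest counterexample.

t = 36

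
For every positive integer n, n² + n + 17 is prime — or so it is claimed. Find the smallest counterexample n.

For n = 1, 2, 3, 4, …, 13, 14, 15 the conclusion holds.
n = 16: n² + n + 17 = 289 = 17 × 17, composite.

n = 16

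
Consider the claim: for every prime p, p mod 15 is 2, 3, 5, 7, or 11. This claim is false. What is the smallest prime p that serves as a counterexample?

We need the least prime p for which the claim fails.
For p = 2, 3, 5, 7, 11 the conclusion holds.
p = 13: 13 mod 15 = 13 — not in {2, 3, 5, 7, 11}.
Hence p = 13 is a counterexample.

p = 13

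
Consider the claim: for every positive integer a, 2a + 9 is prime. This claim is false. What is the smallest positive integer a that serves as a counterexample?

a = 3

a = 1: 2a + 9 = 11, prime.
a = 2: 2a + 9 = 13, prime.
a = 3: 2a + 9 = 15 = 3 × 5, composite.
So a = 3 is the smallest counterexample.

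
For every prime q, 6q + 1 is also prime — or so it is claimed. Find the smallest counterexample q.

q = 19

A counterexample is any prime q such that 6q + 1 is not prime; we check each in order.
The first 7 eligible values, up to q = 17, all satisfy the conclusion.
q = 19: 6q + 1 = 115 = 5 × 23, not prime.
Thus q = 19 disproves the claim, and no smaller q works.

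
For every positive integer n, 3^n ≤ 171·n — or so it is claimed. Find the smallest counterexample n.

We need the least positive integer n for which 3^n > 171·n.
For n = 1, 2, 3, 4, 5, 6 the conclusion holds.
n = 7: 3^n = 2187 and 171·n = 1197, so 2187 > 1197.

n = 7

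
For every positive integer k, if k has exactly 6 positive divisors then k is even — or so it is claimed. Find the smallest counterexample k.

k = 45

A counterexample is any positive integer k such that k has exactly 6 positive divisors but k is odd; we check each in order.
For k = 12, 18, 20, 28, 32, 44 the conclusion holds.
k = 45: divisors of 45: 1, 3, 5, 9, 15, 45; 45 is odd.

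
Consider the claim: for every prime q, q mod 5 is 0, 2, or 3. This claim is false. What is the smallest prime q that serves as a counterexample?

A counterexample is any prime q such that the claim fails; we check each in order.
The first 4 eligible values, up to q = 7, all satisfy the conclusion.
q = 11: 11 mod 5 = 1 — not in {0, 2, 3}.

q = 11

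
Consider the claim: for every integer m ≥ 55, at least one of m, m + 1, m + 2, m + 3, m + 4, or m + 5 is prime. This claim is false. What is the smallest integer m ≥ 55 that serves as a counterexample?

We need the least integer m ≥ 55 for which m, m + 1, m + 2, m + 3, m + 4, m + 5 are all composite.
For m = 55, 56, 57, 58, …, 87, 88, 89 the conclusion holds.
m = 90: 90 = 2 × 45; 91 = 7 × 13; 92 = 2 × 46; 93 = 3 × 31; 94 = 2 × 47; 95 = 5 × 19 — all composite.

m = 90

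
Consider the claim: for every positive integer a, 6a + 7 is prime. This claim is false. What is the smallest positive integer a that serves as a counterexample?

a = 3

a = 1: 6a + 7 = 13, prime.
a = 2: 6a + 7 = 19, prime.
a = 3: 6a + 7 = 25 = 5 × 5, composite.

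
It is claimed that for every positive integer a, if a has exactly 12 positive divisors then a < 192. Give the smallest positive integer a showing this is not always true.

For a = 60, 72, 84, 90, …, 150, 156, 160 the conclusion holds.
a = 198: τ(198) = 12; 198 ≥ 192.
Hence a = 198 is a counterexample.

a = 198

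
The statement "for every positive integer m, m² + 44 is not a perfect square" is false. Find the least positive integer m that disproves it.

m = 10

We need the least positive integer m for which m² + 44 is a perfect square.
For m = 1, 2, 3, 4, 5, 6, 7, 8, 9 the conclusion holds.
m = 10: 10² + 44 = 144 = 12², a perfect square.
So m = 10 is the smallest counterexample.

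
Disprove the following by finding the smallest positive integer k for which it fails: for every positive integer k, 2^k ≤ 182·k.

Check each positive integer k in order until 2^k > 182·k.
The first 10 eligible values, up to k = 10, all satisfy the conclusion.
k = 11: 2^k = 2048 and 182·k = 2002, so 2048 > 2002.

k = 11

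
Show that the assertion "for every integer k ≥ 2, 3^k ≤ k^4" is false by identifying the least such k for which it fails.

Check each integer k ≥ 2 in order until 3^k > k^4.
k = 2: 3^k = 9 and k^4 = 16, so 9 ≤ 16.
k = 3: 3^k = 27 and k^4 = 81, so 27 ≤ 81.
k = 4: 3^k = 81 and k^4 = 256, so 81 ≤ 256.
k = 5: 3^k = 243 and k^4 = 625, so 243 ≤ 625.
k = 6: 3^k = 729 and k^4 = 1296, so 729 ≤ 1296.
k = 7: 3^k = 2187 and k^4 = 2401, so 2187 ≤ 2401.
k = 8: 3^k = 6561 and k^4 = 4096, so 6561 > 4096.
Hence k = 8 is a counterexample.

k = 8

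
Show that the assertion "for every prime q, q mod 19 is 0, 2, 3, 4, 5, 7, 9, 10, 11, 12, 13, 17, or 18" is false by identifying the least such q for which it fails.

q = 53

For q = 2, 3, 5, 7, …, 41, 43, 47 the conclusion holds.
q = 53: 53 mod 19 = 15 — not in {0, 2, 3, 4, 5, 7, 9, 10, 11, 12, 13, 17, 18}.
Hence q = 53 is a counterexample.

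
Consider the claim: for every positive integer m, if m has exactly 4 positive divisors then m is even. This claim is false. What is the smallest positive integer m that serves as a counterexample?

m = 6: divisors of 6: 1, 2, 3, 6; 6 is even.
m = 8: divisors of 8: 1, 2, 4, 8; 8 is even.
m = 10: divisors of 10: 1, 2, 5, 10; 10 is even.
m = 14: divisors of 14: 1, 2, 7, 14; 14 is even.
m = 15: divisors of 15: 1, 3, 5, 15; 15 is odd.

m = 15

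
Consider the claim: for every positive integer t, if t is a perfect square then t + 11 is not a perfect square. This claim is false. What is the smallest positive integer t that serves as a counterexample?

t = 25

We need the least positive integer t for which t is a perfect square but t + 11 is a perfect square.
The first 4 eligible values, up to t = 16, all satisfy the conclusion.
t = 25: 25 = 5² and 25 + 11 = 36 = 6².
So t = 25 is the smallest counterexample.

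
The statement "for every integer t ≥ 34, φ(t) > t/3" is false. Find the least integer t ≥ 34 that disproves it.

t = 36

We need the least integer t ≥ 34 for which the claim fails.
t = 34: φ(34) = 16 and 34/3 = 34/3, so φ(34) > 34/3.
t = 35: φ(35) = 24 and 35/3 = 35/3, so φ(35) > 35/3.
t = 36: φ(36) = 12 and 36/3 = 12, so φ(36) ≤ 36/3.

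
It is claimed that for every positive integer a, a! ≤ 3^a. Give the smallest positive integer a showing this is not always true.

The first 6 eligible values, up to a = 6, all satisfy the conclusion.
a = 7: a! = 5040 and 3^a = 2187, so 5040 > 2187.

a = 7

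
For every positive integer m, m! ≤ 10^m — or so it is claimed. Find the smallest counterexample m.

Check each positive integer m in order until m! > 10^m.
The first 24 eligible values, up to m = 24, all satisfy the conclusion.
m = 25: m! = 15511210043330985984000000 and 10^m = 10000000000000000000000000, so 15511210043330985984000000 > 10000000000000000000000000.

m = 25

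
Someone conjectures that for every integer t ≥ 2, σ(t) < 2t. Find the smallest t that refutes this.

t = 6

We need the least integer t ≥ 2 for which the claim fails.
t = 2: σ(2) = 3; 3 < 4.
t = 3: σ(3) = 4; 4 < 6.
t = 4: σ(4) = 7; 7 < 8.
t = 5: σ(5) = 6; 6 < 10.
t = 6: σ(6) = 12; 12 ≥ 12.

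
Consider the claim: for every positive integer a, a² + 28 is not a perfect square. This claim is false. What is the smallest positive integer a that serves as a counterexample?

a = 6

We need the least positive integer a for which a² + 28 is a perfect square.
a = 1: 1² + 28 = 29, not a perfect square.
a = 2: 2² + 28 = 32, not a perfect square.
a = 3: 3² + 28 = 37, not a perfect square.
a = 4: 4² + 28 = 44, not a perfect square.
a = 5: 5² + 28 = 53, not a perfect square.
a = 6: 6² + 28 = 64 = 8², a perfect square.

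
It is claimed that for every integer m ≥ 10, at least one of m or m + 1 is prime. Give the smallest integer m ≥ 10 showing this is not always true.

m = 14

m = 10: 11 is prime.
m = 11: 11 is prime.
m = 12: 13 is prime.
m = 13: 13 is prime.
m = 14: 14 = 2 × 7; 15 = 3 × 5 — both composite.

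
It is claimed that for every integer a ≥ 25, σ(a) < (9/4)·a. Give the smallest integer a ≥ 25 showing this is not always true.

For a = 25, 26, 27, 28, 29 the conclusion holds.
a = 30: σ(30) = 72; 72 ≥ 135/2.

a = 30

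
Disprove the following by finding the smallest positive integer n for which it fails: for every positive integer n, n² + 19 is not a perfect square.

n = 9

For n = 1, 2, 3, 4, 5, 6, 7, 8 the conclusion holds.
n = 9: 9² + 19 = 100 = 10², a perfect square.
So n = 9 is the smallest counterexample.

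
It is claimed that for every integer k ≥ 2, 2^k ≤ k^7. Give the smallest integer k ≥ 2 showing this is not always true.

k = 37

For k = 2, 3, 4, 5, …, 34, 35, 36 the conclusion holds.
k = 37: 2^k = 137438953472 and k^7 = 94931877133, so 137438953472 > 94931877133.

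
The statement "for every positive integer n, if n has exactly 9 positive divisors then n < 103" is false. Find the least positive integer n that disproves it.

n = 196

n = 36: τ(36) = 9; 36 < 103.
n = 100: τ(100) = 9; 100 < 103.
n = 196: τ(196) = 9; 196 ≥ 103.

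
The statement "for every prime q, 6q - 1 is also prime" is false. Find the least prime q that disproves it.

q = 11

A counterexample is any prime q such that 6q - 1 is not prime; we check each in order.
The first 4 eligible values, up to q = 7, all satisfy the conclusion.
q = 11: 6q - 1 = 65 = 5 × 13, not prime.
Thus q = 11 disproves the claim, and no smaller q works.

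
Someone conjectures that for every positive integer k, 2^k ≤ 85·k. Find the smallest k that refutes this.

k = 10

We need the least positive integer k for which 2^k > 85·k.
For k = 1, 2, 3, 4, 5, 6, 7, 8, 9 the conclusion holds.
k = 10: 2^k = 1024 and 85·k = 850, so 1024 > 850.
So k = 10 is the smallest counterexample.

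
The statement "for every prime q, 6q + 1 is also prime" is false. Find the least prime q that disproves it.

q = 19

We need the least prime q for which 6q + 1 is not prime.
The first 7 eligible values, up to q = 17, all satisfy the conclusion.
q = 19: 6q + 1 = 115 = 5 × 23, not prime.
Thus q = 19 disproves the claim, and no smaller q works.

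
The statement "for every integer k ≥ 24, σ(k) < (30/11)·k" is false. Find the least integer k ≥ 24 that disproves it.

k = 60

A counterexample is any integer k ≥ 24 such that the claim fails; we check each in order.
For k = 24, 25, 26, 27, …, 57, 58, 59 the conclusion holds.
k = 60: σ(60) = 168; 168 ≥ 1800/11.
So k = 60 is the smallest counterexample.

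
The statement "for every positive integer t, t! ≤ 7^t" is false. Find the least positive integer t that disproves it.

t = 17

For t = 1, 2, 3, 4, …, 14, 15, 16 the conclusion holds.
t = 17: t! = 355687428096000 and 7^t = 232630513987207, so 355687428096000 > 232630513987207.
Hence t = 17 is a counterexample.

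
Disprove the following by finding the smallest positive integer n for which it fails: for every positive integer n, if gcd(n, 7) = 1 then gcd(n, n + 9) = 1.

n = 3

A counterexample is any positive integer n such that gcd(n, 7) = 1 but gcd(n, n + 9) > 1; we check each in order.
n = 1: gcd(1, 10) = 1.
n = 2: gcd(2, 11) = 1.
n = 3: gcd(3, 12) = 3.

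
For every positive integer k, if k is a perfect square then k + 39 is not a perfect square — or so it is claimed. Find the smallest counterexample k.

We need the least positive integer k for which k is a perfect square but k + 39 is a perfect square.
The first 4 eligible values, up to k = 16, all satisfy the conclusion.
k = 25: 25 = 5² and 25 + 39 = 64 = 8².
So k = 25 is the smallest counterexample.

k = 25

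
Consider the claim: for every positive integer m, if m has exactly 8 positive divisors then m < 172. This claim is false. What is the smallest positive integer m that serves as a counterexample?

m = 174

Check each positive integer m in order until m has exactly 8 positive divisors but the claim fails.
For m = 24, 30, 40, 42, …, 154, 165, 170 the conclusion holds.
m = 174: τ(174) = 8; 174 ≥ 172.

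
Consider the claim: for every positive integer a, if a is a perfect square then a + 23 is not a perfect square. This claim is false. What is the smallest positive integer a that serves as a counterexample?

a = 121

Check each positive integer a in order until a is a perfect square but a + 23 is a perfect square.
For a = 1, 4, 9, 16, 25, 36, 49, 64, 81, 100 the conclusion holds.
a = 121: 121 = 11² and 121 + 23 = 144 = 12².
Hence a = 121 is a counterexample.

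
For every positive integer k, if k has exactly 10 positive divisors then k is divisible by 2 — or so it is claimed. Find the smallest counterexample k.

k = 405

For k = 48, 80, 112, 162, 176, 208, 272, 304, 368 the conclusion holds.
k = 405: τ(405) = 10; 405 mod 2 = 1.
So k = 405 is the smallest counterexample.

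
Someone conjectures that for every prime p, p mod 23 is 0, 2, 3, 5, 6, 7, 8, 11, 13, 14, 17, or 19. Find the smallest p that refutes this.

p = 41

A counterexample is any prime p such that the claim fails; we check each in order.
For p = 2, 3, 5, 7, …, 29, 31, 37 the conclusion holds.
p = 41: 41 mod 23 = 18 — not in {0, 2, 3, 5, 6, 7, 8, 11, 13, 14, 17, 19}.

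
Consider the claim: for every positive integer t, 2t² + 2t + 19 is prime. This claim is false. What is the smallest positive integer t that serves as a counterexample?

t = 18

Check each positive integer t in order until 2t² + 2t + 19 is not prime.
For t = 1, 2, 3, 4, …, 15, 16, 17 the conclusion holds.
t = 18: 2t² + 2t + 19 = 703 = 19 × 37, composite.
Thus t = 18 disproves the claim, and no smaller t works.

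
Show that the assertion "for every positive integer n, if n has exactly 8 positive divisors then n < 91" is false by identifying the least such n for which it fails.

n = 102

For n = 24, 30, 40, 42, 54, 56, 66, 70, 78, 88 the conclusion holds.
n = 102: τ(102) = 8; 102 ≥ 91.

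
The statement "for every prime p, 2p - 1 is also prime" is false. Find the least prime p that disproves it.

p = 2: 2p - 1 = 3, prime.
p = 3: 2p - 1 = 5, prime.
p = 5: 2p - 1 = 9 = 3 × 3, not prime.
So p = 5 is the smallest counterexample.

p = 5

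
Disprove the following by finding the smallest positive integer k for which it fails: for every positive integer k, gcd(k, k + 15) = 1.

We need the least positive integer k for which gcd(k, k + 15) > 1.
For k = 1, 2 the conclusion holds.
k = 3: gcd(3, 18) = 3.

k = 3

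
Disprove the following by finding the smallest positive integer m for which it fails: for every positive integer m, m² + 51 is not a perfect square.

m = 7

Check each positive integer m in order until m² + 51 is a perfect square.
m = 1: 1² + 51 = 52, not a perfect square.
m = 2: 2² + 51 = 55, not a perfect square.
m = 3: 3² + 51 = 60, not a perfect square.
m = 4: 4² + 51 = 67, not a perfect square.
m = 5: 5² + 51 = 76, not a perfect square.
m = 6: 6² + 51 = 87, not a perfect square.
m = 7: 7² + 51 = 100 = 10², a perfect square.
So m = 7 is the smallest counterexample.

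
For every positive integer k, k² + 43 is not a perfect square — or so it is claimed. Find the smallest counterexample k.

The first 20 eligible values, up to k = 20, all satisfy the conclusion.
k = 21: 21² + 43 = 484 = 22², a perfect square.

k = 21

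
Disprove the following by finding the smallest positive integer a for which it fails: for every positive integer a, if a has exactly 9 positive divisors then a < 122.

a = 196

For a = 36, 100 the conclusion holds.
a = 196: τ(196) = 9; 196 ≥ 122.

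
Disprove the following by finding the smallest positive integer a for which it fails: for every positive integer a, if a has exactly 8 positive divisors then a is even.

A counterexample is any positive integer a such that a has exactly 8 positive divisors but a is odd; we check each in order.
For a = 24, 30, 40, 42, …, 88, 102, 104 the conclusion holds.
a = 105: divisors of 105: 1, 3, 5, 7, 15, 21, 35, 105; 105 is odd.
Hence a = 105 is a counterexample.

a = 105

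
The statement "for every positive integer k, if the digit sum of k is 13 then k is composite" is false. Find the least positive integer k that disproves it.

k = 67

Check each positive integer k in order until the digit sum of k is 13 but k is prime.
For k = 49, 58 the conclusion holds.
k = 67: digit sum 13; 67 is prime, not composite.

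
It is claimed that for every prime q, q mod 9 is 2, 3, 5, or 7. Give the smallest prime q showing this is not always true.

For q = 2, 3, 5, 7, 11 the conclusion holds.
q = 13: 13 mod 9 = 4 — not in {2, 3, 5, 7}.
Hence q = 13 is a counterexample.

q = 13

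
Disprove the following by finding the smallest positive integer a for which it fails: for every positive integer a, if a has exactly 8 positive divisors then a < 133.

a = 135

Check each positive integer a in order until a has exactly 8 positive divisors but the claim fails.
The first 17 eligible values, up to a = 130, all satisfy the conclusion.
a = 135: τ(135) = 8; 135 ≥ 133.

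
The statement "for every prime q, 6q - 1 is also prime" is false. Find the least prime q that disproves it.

Check each prime q in order until 6q - 1 is not prime.
The first 4 eligible values, up to q = 7, all satisfy the conclusion.
q = 11: 6q - 1 = 65 = 5 × 13, not prime.
Thus q = 11 disproves the claim, and no smaller q works.

q = 11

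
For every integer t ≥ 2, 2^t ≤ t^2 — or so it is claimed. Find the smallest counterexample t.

We need the least integer t ≥ 2 for which 2^t > t^2.
t = 2: 2^t = 4 and t^2 = 4, so 4 ≤ 4.
t = 3: 2^t = 8 and t^2 = 9, so 8 ≤ 9.
t = 4: 2^t = 16 and t^2 = 16, so 16 ≤ 16.
t = 5: 2^t = 32 and t^2 = 25, so 32 > 25.

t = 5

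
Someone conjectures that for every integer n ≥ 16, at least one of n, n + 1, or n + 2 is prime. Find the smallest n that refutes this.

n = 20

n = 16: 17 is prime.
n = 17: 17 is prime.
n = 18: 19 is prime.
n = 19: 19 is prime.
n = 20: 20 = 2 × 10; 21 = 3 × 7; 22 = 2 × 11 — all composite.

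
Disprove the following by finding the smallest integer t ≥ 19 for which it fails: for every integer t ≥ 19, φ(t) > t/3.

For t = 19, 20, 21, 22, 23 the conclusion holds.
t = 24: φ(24) = 8 and 24/3 = 8, so φ(24) ≤ 24/3.
Hence t = 24 is a counterexample.

t = 24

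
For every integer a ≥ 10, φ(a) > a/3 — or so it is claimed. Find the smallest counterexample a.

a = 12

We need the least integer a ≥ 10 for which the claim fails.
a = 10: φ(10) = 4 and 10/3 = 10/3, so φ(10) > 10/3.
a = 11: φ(11) = 10 and 11/3 = 11/3, so φ(11) > 11/3.
a = 12: φ(12) = 4 and 12/3 = 4, so φ(12) ≤ 12/3.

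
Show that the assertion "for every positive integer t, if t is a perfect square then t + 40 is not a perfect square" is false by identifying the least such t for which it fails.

t = 9

A counterexample is any positive integer t such that t is a perfect square but t + 40 is a perfect square; we check each in order.
t = 1: 1 + 40 = 41, not a perfect square.
t = 4: 4 + 40 = 44, not a perfect square.
t = 9: 9 = 3² and 9 + 40 = 49 = 7².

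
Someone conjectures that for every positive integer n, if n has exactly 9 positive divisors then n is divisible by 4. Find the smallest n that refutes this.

n = 225

A counterexample is any positive integer n such that n has exactly 9 positive divisors but n is not divisible by 4; we check each in order.
n = 36: τ(36) = 9; 36 mod 4 = 0.
n = 100: τ(100) = 9; 100 mod 4 = 0.
n = 196: τ(196) = 9; 196 mod 4 = 0.
n = 225: τ(225) = 9; 225 mod 4 = 1.
So n = 225 is the smallest counterexample.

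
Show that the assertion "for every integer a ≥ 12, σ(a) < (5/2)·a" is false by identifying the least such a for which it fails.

a = 24

Check each integer a ≥ 12 in order until the claim fails.
For a = 12, 13, 14, 15, …, 21, 22, 23 the conclusion holds.
a = 24: σ(24) = 60; 60 ≥ 60.
Hence a = 24 is a counterexample.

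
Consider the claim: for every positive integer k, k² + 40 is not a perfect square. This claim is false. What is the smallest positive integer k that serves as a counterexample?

Check each positive integer k in order until k² + 40 is a perfect square.
For k = 1, 2 the conclusion holds.
k = 3: 3² + 40 = 49 = 7², a perfect square.
Hence k = 3 is a counterexample.

k = 3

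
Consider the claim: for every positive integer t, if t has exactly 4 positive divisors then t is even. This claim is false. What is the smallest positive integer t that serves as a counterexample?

t = 15

Check each positive integer t in order until t has exactly 4 positive divisors but t is odd.
The first 4 eligible values, up to t = 14, all satisfy the conclusion.
t = 15: divisors of 15: 1, 3, 5, 15; 15 is odd.
So t = 15 is the smallest counterexample.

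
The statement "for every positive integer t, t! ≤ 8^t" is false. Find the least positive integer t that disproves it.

Check each positive integer t in order until t! > 8^t.
For t = 1, 2, 3, 4, …, 17, 18, 19 the conclusion holds.
t = 20: t! = 2432902008176640000 and 8^t = 1152921504606846976, so 2432902008176640000 > 1152921504606846976.
Thus t = 20 disproves the claim, and no smaller t works.

t = 20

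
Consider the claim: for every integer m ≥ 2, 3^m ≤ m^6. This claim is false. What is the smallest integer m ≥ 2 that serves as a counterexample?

m = 15

For m = 2, 3, 4, 5, …, 12, 13, 14 the conclusion holds.
m = 15: 3^m = 14348907 and m^6 = 11390625, so 14348907 > 11390625.
Thus m = 15 disproves the claim, and no smaller m works.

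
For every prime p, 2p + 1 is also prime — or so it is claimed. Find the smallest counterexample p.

p = 7

We need the least prime p for which 2p + 1 is not prime.
p = 2: 2p + 1 = 5, prime.
p = 3: 2p + 1 = 7, prime.
p = 5: 2p + 1 = 11, prime.
p = 7: 2p + 1 = 15 = 3 × 5, not prime.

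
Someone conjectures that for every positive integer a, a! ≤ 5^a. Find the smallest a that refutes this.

We need the least positive integer a for which a! > 5^a.
For a = 1, 2, 3, 4, …, 9, 10, 11 the conclusion holds.
a = 12: a! = 479001600 and 5^a = 244140625, so 479001600 > 244140625.
So a = 12 is the smallest counterexample.

a = 12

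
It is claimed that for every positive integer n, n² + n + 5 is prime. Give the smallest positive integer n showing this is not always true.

We need the least positive integer n for which n² + n + 5 is not prime.
n = 1: n² + n + 5 = 7, prime.
n = 2: n² + n + 5 = 11, prime.
n = 3: n² + n + 5 = 17, prime.
n = 4: n² + n + 5 = 25 = 5 × 5, composite.
Hence n = 4 is a counterexample.

n = 4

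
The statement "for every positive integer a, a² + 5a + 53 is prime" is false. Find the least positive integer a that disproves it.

We need the least positive integer a for which a² + 5a + 53 is not prime.
For a = 1, 2 the conclusion holds.
a = 3: a² + 5a + 53 = 77 = 7 × 11, composite.
So a = 3 is the smallest counterexample.

a = 3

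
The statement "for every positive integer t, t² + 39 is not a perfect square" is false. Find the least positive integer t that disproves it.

For t = 1, 2, 3, 4 the conclusion holds.
t = 5: 5² + 39 = 64 = 8², a perfect square.

t = 5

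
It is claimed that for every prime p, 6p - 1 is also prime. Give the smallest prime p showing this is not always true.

p = 11

We need the least prime p for which 6p - 1 is not prime.
The first 4 eligible values, up to p = 7, all satisfy the conclusion.
p = 11: 6p - 1 = 65 = 5 × 13, not prime.
Thus p = 11 disproves the claim, and no smaller p works.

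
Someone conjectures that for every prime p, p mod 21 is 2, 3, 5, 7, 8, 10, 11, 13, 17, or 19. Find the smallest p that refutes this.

For p = 2, 3, 5, 7, …, 23, 29, 31 the conclusion holds.
p = 37: 37 mod 21 = 16 — not in {2, 3, 5, 7, 8, 10, 11, 13, 17, 19}.

p = 37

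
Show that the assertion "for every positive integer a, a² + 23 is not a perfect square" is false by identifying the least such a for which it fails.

We need the least positive integer a for which a² + 23 is a perfect square.
For a = 1, 2, 3, 4, 5, 6, 7, 8, 9, 10 the conclusion holds.
a = 11: 11² + 23 = 144 = 12², a perfect square.
So a = 11 is the smallest counterexample.

a = 11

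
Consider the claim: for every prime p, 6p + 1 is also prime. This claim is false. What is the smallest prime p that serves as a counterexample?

p = 19

The first 7 eligible values, up to p = 17, all satisfy the conclusion.
p = 19: 6p + 1 = 115 = 5 × 23, not prime.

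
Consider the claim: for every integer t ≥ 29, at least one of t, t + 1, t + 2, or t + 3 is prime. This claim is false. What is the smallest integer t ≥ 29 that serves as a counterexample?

For t = 29, 30, 31 the conclusion holds.
t = 32: 32 = 2 × 16; 33 = 3 × 11; 34 = 2 × 17; 35 = 5 × 7 — all composite.
So t = 32 is the smallest counterexample.

t = 32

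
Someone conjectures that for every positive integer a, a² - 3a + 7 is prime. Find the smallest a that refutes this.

a = 6

A counterexample is any positive integer a such that a² - 3a + 7 is not prime; we check each in order.
a = 1: a² - 3a + 7 = 5, prime.
a = 2: a² - 3a + 7 = 5, prime.
a = 3: a² - 3a + 7 = 7, prime.
a = 4: a² - 3a + 7 = 11, prime.
a = 5: a² - 3a + 7 = 17, prime.
a = 6: a² - 3a + 7 = 25 = 5 × 5, composite.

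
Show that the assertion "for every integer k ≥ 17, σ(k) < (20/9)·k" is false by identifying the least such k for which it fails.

We need the least integer k ≥ 17 for which the claim fails.
k = 17: σ(17) = 18; 18 < 340/9.
k = 18: σ(18) = 39; 39 < 40.
k = 19: σ(19) = 20; 20 < 380/9.
k = 20: σ(20) = 42; 42 < 400/9.
k = 21: σ(21) = 32; 32 < 140/3.
k = 22: σ(22) = 36; 36 < 440/9.
k = 23: σ(23) = 24; 24 < 460/9.
k = 24: σ(24) = 60; 60 ≥ 160/3.

k = 24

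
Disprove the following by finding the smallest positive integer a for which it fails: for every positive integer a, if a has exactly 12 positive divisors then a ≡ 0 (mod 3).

A counterexample is any positive integer a such that a has exactly 12 positive divisors but the claim fails; we check each in order.
For a = 60, 72, 84, 90, 96, 108, 126, 132 the conclusion holds.
a = 140: τ(140) = 12; 140 ≡ 2 (mod 3).

a = 140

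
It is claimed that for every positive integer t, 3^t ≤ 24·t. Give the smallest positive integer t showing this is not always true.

t = 5

Check each positive integer t in order until 3^t > 24·t.
t = 1: 3^t = 3 and 24·t = 24, so 3 ≤ 24.
t = 2: 3^t = 9 and 24·t = 48, so 9 ≤ 48.
t = 3: 3^t = 27 and 24·t = 72, so 27 ≤ 72.
t = 4: 3^t = 81 and 24·t = 96, so 81 ≤ 96.
t = 5: 3^t = 243 and 24·t = 120, so 243 > 120.
Hence t = 5 is a counterexample.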